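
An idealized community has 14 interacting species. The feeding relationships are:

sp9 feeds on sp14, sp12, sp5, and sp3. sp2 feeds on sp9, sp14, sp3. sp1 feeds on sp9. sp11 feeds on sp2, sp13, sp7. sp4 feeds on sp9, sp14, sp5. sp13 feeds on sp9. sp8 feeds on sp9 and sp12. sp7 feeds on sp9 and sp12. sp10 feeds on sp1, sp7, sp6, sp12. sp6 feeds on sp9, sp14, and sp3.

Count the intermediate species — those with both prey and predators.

6

Intermediate species (has both prey and predators): sp9, sp6, sp13, sp2, sp1, sp7.
Count: 6.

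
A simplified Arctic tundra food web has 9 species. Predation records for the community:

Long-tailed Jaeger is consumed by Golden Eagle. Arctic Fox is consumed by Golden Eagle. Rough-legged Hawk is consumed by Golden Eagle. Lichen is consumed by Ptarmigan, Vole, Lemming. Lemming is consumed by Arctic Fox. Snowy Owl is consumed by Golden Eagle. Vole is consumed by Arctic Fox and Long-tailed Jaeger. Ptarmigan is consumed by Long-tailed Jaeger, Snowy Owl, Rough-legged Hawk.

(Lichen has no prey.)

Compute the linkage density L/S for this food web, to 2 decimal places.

L/S = 1.44

There are L = 13 links among S = 9 species.
L/S = 13/9 = 1.4444 ≈ 1.44.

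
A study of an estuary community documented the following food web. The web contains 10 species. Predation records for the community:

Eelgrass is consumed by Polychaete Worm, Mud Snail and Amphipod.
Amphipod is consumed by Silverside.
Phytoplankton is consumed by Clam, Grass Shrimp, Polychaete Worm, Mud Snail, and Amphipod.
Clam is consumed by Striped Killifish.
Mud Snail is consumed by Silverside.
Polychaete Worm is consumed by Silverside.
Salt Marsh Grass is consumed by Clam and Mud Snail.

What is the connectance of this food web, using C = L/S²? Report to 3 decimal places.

C = 0.140

The web has S = 10 species and L = 14 feeding links.
C = L / S² = 14 / 100 = 0.1400 ≈ 0.140.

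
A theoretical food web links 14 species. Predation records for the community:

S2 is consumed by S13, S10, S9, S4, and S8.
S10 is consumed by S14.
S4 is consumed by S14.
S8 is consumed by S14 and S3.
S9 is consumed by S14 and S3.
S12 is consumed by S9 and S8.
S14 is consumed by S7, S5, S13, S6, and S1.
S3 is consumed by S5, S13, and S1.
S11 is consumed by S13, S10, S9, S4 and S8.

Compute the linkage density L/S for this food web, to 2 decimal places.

There are L = 26 links among S = 14 species.
L/S = 26/14 = 1.8571 ≈ 1.86.

L/S = 1.86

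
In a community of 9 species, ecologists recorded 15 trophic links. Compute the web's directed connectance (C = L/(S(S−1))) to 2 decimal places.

The web has S = 9 species and L = 15 feeding links.
C = L / (S(S−1)) = 15 / 72 = 0.2083 ≈ 0.21.

C = 0.21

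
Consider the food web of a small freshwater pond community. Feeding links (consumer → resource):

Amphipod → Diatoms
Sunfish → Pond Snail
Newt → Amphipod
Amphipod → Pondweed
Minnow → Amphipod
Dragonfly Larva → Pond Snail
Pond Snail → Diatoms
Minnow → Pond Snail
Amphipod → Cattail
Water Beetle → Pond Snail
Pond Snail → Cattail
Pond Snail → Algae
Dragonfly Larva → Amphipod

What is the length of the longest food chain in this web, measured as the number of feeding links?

2 links

One longest chain: Diatoms → Amphipod → Dragonfly Larva.
It has 3 species and 2 links.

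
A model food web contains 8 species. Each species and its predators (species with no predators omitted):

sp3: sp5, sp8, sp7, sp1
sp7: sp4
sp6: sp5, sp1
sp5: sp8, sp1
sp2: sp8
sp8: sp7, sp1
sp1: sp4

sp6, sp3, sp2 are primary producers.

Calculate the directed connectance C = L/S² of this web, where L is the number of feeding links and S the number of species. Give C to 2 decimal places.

C = 0.20

The web has S = 8 species and L = 13 feeding links.
C = L / S² = 13 / 64 = 0.2031 ≈ 0.20.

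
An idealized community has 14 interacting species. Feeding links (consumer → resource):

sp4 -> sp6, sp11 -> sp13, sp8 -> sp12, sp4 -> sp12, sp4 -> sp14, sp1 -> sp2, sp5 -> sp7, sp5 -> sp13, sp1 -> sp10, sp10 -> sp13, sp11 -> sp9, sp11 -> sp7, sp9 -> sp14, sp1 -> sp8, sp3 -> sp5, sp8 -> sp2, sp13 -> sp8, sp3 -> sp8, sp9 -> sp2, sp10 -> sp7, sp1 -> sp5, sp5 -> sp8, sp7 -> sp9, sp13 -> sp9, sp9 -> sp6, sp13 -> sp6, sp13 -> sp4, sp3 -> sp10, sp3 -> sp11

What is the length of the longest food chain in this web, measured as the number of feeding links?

4 links

One longest chain: sp2 → sp8 → sp13 → sp11 → sp3.
It has 5 species and 4 links.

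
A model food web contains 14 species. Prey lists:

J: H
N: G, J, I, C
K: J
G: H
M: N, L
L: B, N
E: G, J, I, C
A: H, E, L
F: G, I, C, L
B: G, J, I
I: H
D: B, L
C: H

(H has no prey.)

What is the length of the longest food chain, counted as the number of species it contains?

One longest chain: H → G → B → L → F.
It has 5 species and 4 links.

5 species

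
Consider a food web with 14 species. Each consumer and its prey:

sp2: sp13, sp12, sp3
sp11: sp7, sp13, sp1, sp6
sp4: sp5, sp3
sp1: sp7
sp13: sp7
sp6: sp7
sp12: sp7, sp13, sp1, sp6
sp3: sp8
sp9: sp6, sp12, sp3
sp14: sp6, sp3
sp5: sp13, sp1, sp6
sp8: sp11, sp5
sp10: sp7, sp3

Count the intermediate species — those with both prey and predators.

8

Intermediate species (has both prey and predators): sp13, sp1, sp6, sp11, sp12, sp5, sp8, sp3.
Count: 8.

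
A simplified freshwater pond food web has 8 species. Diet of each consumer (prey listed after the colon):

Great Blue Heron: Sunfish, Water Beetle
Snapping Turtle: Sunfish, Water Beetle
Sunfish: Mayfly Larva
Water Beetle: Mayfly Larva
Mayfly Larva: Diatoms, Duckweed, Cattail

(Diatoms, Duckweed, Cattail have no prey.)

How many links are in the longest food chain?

One longest chain: Diatoms → Mayfly Larva → Sunfish → Snapping Turtle.
It has 4 species and 3 links.

3 links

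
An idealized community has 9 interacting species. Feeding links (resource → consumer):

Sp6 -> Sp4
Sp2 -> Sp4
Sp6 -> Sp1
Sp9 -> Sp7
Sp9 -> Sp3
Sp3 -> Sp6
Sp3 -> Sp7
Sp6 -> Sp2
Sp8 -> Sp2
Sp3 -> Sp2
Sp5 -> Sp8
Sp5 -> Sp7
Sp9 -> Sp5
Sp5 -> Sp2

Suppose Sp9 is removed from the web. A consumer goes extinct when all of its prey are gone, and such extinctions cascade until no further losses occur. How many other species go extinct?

8

Remove Sp9.
Round 1: Sp3 (all prey gone), Sp5 (all prey gone) → extinct.
Round 2: Sp7 (all prey gone), Sp6 (all prey gone), Sp8 (all prey gone) → extinct.
Round 3: Sp2 (all prey gone), Sp1 (all prey gone) → extinct.
Round 4: Sp4 (all prey gone) → extinct.
No further losses. Total secondary extinctions: 8.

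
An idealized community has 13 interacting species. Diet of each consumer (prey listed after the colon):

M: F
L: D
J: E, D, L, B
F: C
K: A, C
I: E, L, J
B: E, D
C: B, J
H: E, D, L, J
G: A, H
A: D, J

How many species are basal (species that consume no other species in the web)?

Basal species (no prey listed): E, D.
Count: 2.

2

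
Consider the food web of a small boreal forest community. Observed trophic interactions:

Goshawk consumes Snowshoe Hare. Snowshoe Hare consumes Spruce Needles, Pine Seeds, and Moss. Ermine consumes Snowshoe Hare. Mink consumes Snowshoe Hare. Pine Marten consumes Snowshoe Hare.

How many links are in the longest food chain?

One longest chain: Spruce Needles → Snowshoe Hare → Pine Marten.
It has 3 species and 2 links.

2 links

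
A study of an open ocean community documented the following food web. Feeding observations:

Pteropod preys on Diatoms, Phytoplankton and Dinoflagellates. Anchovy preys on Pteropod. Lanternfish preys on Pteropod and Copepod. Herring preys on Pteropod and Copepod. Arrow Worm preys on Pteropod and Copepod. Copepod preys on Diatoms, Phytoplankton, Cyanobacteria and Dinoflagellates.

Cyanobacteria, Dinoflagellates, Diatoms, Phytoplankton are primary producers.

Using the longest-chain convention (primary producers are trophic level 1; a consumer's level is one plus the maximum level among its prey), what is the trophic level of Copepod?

Cyanobacteria is a producer → level 1.
Copepod eats Cyanobacteria (level 1); other prey at levels: Dinoflagellates 1, Diatoms 1, Phytoplankton 1 → level 2.

Trophic level 2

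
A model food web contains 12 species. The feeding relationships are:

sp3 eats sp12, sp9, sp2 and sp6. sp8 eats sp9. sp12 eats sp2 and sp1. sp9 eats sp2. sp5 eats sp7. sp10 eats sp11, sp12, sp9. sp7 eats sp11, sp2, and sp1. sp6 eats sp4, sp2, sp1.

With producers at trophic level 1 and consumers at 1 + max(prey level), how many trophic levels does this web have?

3

Producers (level 1): sp1, sp11, sp2, sp4.
sp2 → sp9 → sp8 gives sp8 level 3.
No species has a prey at level 3, so no species reaches level 4.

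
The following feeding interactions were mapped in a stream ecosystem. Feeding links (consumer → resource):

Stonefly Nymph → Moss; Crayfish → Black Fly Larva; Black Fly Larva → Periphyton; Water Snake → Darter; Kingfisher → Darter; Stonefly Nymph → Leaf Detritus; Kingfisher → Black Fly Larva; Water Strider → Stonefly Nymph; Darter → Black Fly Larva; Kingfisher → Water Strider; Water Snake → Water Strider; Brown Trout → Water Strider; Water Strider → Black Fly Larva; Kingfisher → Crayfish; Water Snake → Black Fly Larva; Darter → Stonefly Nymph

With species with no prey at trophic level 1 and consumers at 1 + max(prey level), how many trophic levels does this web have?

Basal resources (level 1): Moss, Periphyton, Leaf Detritus.
Periphyton → Black Fly Larva → Crayfish → Kingfisher gives Kingfisher level 4.
No species has a prey at level 4, so no species reaches level 5.

4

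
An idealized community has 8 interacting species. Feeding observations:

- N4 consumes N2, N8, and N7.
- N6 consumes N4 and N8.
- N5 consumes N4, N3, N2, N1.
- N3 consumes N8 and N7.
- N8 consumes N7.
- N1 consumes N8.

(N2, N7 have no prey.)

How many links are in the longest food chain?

One longest chain: N7 → N8 → N4 → N6.
It has 4 species and 3 links.

3 links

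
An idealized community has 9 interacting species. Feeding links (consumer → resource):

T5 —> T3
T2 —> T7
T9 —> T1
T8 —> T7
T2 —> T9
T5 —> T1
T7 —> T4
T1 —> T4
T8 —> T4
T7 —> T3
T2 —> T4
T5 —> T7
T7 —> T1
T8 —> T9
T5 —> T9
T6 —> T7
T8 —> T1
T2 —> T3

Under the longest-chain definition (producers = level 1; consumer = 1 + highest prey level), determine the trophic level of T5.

Trophic level 4

T4 is a producer → level 1.
T1 eats T4 → level 2.
T9 eats T1 → level 3.
T5 eats T9 (level 3); other prey at levels: T3 1, T1 2, T7 3 → level 4.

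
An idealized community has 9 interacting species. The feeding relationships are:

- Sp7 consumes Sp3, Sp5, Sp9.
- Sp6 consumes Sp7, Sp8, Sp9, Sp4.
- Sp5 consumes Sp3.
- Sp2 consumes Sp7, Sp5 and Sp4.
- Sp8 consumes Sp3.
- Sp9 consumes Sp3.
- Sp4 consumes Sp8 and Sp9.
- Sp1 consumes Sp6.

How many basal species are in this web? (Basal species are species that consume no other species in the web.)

1

Basal species (no prey listed): Sp3.
Count: 1.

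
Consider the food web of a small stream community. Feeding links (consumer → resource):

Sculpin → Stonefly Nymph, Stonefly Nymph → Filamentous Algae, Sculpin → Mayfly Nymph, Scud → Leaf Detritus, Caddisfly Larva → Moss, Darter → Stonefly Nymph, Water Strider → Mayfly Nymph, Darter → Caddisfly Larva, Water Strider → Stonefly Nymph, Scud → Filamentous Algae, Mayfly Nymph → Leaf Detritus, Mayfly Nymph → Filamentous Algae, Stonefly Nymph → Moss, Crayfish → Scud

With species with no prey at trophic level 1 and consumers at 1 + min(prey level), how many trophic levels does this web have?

3

Basal resources (level 1): Filamentous Algae, Moss, Leaf Detritus.
Following each consumer down to its lowest-level prey: Moss → Caddisfly Larva → Darter (levels 1 through 3).
All prey of Darter (Caddisfly Larva 2, Stonefly Nymph 2) are at level 2 or above, so Darter is at level 1 + 2 = 3.
Every consumer has at least one prey at level 2 or below, so none exceeds level 3.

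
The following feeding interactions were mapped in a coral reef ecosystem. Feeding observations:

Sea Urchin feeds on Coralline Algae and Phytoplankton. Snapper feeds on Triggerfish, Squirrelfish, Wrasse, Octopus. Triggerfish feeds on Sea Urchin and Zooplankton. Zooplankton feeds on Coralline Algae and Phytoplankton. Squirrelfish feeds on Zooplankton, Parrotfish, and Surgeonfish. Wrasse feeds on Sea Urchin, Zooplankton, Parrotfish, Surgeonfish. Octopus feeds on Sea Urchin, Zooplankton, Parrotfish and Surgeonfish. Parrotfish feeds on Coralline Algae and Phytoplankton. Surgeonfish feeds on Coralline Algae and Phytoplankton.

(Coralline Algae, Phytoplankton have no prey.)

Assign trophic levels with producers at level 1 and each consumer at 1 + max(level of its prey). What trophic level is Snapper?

Trophic level 4

Coralline Algae is a producer → level 1.
Zooplankton eats Coralline Algae (level 1); other prey at levels: Phytoplankton 1 → level 2.
Triggerfish eats Zooplankton (level 2); other prey at levels: Sea Urchin 2 → level 3.
Snapper eats Triggerfish (level 3); other prey at levels: Wrasse 3, Squirrelfish 3, Octopus 3 → level 4.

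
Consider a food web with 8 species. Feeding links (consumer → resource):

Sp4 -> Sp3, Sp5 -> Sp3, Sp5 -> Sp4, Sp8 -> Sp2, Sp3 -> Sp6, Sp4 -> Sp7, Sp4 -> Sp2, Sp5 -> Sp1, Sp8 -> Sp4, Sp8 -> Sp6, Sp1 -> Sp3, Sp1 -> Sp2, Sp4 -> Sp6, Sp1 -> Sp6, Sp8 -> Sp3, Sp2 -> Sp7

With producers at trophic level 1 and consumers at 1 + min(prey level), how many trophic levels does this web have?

Producers (level 1): Sp6, Sp7.
Following each consumer down to its lowest-level prey: Sp6 → Sp3 → Sp5 (levels 1 through 3).
All prey of Sp5 (Sp3 2, Sp1 2, Sp4 2) are at level 2 or above, so Sp5 is at level 1 + 2 = 3.
Every consumer has at least one prey at level 2 or below, so none exceeds level 3.

3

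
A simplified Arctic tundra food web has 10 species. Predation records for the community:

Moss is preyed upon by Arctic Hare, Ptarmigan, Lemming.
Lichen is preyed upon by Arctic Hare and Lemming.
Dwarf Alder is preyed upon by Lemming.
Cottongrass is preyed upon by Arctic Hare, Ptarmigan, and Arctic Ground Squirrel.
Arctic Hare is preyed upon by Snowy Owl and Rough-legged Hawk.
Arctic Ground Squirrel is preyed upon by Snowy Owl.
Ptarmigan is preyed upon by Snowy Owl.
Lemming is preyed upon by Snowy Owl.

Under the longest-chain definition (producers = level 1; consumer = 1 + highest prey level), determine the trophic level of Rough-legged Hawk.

Cottongrass is a producer → level 1.
Arctic Hare eats Cottongrass (level 1); other prey at levels: Lichen 1, Moss 1 → level 2.
Rough-legged Hawk eats Arctic Hare → level 3.

Trophic level 3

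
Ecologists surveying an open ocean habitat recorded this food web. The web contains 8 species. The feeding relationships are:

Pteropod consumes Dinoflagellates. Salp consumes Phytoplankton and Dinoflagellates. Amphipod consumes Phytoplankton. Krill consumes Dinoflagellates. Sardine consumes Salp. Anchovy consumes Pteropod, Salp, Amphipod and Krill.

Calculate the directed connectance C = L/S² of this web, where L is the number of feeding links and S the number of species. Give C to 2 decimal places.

The web has S = 8 species and L = 10 feeding links.
C = L / S² = 10 / 64 = 0.1562 ≈ 0.16.

C = 0.16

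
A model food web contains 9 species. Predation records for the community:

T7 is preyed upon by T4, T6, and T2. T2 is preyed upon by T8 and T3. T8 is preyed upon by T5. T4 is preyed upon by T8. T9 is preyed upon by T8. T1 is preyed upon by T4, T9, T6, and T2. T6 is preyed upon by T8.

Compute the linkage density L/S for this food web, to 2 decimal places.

There are L = 13 links among S = 9 species.
L/S = 13/9 = 1.4444 ≈ 1.44.

L/S = 1.44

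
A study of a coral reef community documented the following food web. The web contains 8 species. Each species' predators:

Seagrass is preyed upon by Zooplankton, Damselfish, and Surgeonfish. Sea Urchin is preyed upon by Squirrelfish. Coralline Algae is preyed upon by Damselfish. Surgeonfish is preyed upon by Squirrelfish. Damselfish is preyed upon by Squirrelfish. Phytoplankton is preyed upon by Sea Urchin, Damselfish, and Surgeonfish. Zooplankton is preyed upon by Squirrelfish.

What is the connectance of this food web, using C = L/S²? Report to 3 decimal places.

The web has S = 8 species and L = 11 feeding links.
C = L / S² = 11 / 64 = 0.1719 ≈ 0.172.

C = 0.172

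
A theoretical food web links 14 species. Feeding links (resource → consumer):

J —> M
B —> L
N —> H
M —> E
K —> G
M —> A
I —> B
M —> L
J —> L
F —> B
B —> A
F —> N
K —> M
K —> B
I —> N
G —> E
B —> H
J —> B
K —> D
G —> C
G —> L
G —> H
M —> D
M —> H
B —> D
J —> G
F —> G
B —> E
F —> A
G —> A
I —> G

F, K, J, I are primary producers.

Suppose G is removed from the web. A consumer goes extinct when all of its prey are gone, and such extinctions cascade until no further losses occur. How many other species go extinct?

Remove G.
Round 1: C (all prey gone) → extinct.
No further losses. Total secondary extinctions: 1.

1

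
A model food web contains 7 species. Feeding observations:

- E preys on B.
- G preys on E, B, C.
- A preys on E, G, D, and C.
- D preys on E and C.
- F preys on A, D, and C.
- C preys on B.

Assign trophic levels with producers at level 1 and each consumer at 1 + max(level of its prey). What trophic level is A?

B is a producer → level 1.
C eats B → level 2.
G eats C (level 2); other prey at levels: B 1, E 2 → level 3.
A eats G (level 3); other prey at levels: C 2, E 2, D 3 → level 4.

Trophic level 4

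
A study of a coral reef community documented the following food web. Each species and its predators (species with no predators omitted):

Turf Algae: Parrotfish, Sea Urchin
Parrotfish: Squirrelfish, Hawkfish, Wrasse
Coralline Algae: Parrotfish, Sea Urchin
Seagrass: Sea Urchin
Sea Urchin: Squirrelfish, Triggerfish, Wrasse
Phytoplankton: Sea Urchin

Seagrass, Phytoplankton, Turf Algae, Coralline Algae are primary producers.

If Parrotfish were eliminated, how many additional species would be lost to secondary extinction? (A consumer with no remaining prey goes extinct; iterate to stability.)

1

Remove Parrotfish.
Round 1: Hawkfish (all prey gone) → extinct.
No further losses. Total secondary extinctions: 1.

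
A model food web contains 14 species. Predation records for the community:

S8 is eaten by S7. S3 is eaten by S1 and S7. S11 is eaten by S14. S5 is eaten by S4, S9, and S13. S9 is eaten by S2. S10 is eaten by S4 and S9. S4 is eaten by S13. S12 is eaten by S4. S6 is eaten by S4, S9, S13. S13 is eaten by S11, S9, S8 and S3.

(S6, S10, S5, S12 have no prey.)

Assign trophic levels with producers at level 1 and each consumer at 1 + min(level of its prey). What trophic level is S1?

Trophic level 4

S6 is a producer → level 1.
S13 eats S6 → level 2.
S3 eats S13 → level 3.
S1 eats S3 → level 4.
No prey of S1 is below level 3, so 4 is the minimum.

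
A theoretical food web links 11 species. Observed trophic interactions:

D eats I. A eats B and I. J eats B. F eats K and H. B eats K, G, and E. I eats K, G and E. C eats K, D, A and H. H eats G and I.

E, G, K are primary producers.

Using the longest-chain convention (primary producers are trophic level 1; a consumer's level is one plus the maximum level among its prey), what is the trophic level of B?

Trophic level 2

E is a producer → level 1.
B eats E (level 1); other prey at levels: G 1, K 1 → level 2.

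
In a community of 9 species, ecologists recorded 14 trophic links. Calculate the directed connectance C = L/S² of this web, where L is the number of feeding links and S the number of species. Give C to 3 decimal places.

C = 0.173

The web has S = 9 species and L = 14 feeding links.
C = L / S² = 14 / 81 = 0.1728 ≈ 0.173.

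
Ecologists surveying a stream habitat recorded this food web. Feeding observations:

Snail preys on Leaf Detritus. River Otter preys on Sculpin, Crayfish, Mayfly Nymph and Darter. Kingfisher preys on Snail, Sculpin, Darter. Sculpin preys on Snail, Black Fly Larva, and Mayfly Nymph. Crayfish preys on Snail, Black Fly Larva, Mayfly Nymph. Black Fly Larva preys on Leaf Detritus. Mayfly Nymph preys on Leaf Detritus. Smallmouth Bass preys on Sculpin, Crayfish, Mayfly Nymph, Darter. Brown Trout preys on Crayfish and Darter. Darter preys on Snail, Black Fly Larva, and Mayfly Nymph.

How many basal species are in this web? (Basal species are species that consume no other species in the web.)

Basal species (no prey listed): Leaf Detritus.
Count: 1.

1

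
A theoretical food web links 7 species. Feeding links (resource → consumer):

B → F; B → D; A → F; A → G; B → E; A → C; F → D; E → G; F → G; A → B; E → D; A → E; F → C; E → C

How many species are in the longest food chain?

4 species

One longest chain: A → B → F → D.
It has 4 species and 3 links.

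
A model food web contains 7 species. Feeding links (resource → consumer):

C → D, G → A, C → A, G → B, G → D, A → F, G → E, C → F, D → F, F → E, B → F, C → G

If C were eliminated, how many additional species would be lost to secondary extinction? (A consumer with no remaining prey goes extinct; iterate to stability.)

6

Remove C.
Round 1: G (all prey gone) → extinct.
Round 2: D (all prey gone), A (all prey gone), B (all prey gone) → extinct.
Round 3: F (all prey gone) → extinct.
Round 4: E (all prey gone) → extinct.
No further losses. Total secondary extinctions: 6.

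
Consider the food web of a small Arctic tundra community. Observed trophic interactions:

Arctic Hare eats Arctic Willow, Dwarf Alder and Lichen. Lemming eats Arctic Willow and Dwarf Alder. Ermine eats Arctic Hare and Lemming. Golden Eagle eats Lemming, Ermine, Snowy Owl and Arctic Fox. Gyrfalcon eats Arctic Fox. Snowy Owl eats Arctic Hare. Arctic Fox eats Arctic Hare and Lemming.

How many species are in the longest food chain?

4 species

One longest chain: Dwarf Alder → Arctic Hare → Arctic Fox → Golden Eagle.
It has 4 species and 3 links.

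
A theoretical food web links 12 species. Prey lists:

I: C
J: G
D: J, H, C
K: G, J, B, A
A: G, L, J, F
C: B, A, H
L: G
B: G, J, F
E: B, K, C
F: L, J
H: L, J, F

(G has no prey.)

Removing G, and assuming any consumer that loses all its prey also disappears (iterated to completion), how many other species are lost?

Remove G.
Round 1: L (all prey gone), J (all prey gone) → extinct.
Round 2: F (all prey gone) → extinct.
Round 3: B (all prey gone), A (all prey gone), H (all prey gone) → extinct.
Round 4: K (all prey gone), C (all prey gone) → extinct.
Round 5: E (all prey gone), I (all prey gone), D (all prey gone) → extinct.
No further losses. Total secondary extinctions: 11.

11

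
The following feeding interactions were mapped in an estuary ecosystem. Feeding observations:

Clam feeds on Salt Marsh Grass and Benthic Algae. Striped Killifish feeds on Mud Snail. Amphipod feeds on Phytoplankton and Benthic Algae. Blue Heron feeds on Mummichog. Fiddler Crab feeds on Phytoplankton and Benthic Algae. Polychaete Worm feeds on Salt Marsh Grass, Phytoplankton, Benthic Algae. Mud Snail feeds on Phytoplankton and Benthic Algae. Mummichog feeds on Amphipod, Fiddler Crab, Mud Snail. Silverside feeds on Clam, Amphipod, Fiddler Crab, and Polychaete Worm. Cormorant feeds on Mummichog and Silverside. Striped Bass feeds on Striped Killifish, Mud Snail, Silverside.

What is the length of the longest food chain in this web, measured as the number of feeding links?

One longest chain: Benthic Algae → Clam → Silverside → Cormorant.
It has 4 species and 3 links.

3 links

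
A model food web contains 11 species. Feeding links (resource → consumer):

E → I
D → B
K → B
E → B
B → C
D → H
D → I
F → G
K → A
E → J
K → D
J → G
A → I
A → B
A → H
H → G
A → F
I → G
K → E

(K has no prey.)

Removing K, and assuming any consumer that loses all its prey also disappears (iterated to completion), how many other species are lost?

10

Remove K.
Round 1: D (all prey gone), A (all prey gone), E (all prey gone) → extinct.
Round 2: F (all prey gone), I (all prey gone), H (all prey gone), J (all prey gone), B (all prey gone) → extinct.
Round 3: C (all prey gone), G (all prey gone) → extinct.
No further losses. Total secondary extinctions: 10.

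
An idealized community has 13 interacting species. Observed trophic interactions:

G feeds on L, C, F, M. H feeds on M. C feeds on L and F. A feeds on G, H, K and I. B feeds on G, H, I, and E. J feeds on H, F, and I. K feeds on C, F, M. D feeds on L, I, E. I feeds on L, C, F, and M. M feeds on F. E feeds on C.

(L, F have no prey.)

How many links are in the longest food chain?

3 links

One longest chain: F → M → I → J.
It has 4 species and 3 links.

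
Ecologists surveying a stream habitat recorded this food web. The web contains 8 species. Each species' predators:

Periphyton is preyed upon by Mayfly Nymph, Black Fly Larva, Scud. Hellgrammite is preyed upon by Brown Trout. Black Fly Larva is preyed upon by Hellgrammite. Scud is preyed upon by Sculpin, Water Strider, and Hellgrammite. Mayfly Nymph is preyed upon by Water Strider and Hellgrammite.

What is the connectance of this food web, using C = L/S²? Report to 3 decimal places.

The web has S = 8 species and L = 10 feeding links.
C = L / S² = 10 / 64 = 0.1562 ≈ 0.156.

C = 0.156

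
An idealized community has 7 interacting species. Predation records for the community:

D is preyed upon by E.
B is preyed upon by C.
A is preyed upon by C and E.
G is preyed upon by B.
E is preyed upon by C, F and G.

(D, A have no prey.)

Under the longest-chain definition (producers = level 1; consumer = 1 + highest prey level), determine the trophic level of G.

D is a producer → level 1.
E eats D (level 1); other prey at levels: A 1 → level 2.
G eats E → level 3.

Trophic level 3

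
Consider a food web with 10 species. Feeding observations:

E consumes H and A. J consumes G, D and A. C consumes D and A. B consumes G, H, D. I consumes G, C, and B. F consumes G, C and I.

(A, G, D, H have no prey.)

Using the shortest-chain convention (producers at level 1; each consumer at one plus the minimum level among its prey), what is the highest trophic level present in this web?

Producers (level 1): A, G, D, H.
Following each consumer down to its lowest-level prey: A → J (levels 1 through 2).
All prey of J (A 1, G 1, D 1) are at level 1 or above, so J is at level 1 + 1 = 2.
Every consumer has at least one prey at level 1 or below, so none exceeds level 2.

2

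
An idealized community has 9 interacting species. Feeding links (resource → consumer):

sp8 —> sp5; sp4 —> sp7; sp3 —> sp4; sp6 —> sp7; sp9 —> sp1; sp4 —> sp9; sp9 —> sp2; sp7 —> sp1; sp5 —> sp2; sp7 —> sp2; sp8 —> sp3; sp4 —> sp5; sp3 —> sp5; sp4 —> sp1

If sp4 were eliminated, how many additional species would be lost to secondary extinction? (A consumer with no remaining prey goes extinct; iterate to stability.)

1

Remove sp4.
Round 1: sp9 (all prey gone) → extinct.
No further losses. Total secondary extinctions: 1.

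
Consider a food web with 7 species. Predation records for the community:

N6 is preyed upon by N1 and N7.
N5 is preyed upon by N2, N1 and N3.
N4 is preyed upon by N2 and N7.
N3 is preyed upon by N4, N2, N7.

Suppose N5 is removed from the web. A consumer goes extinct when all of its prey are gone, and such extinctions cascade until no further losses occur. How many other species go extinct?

3

Remove N5.
Round 1: N3 (all prey gone) → extinct.
Round 2: N4 (all prey gone) → extinct.
Round 3: N2 (all prey gone) → extinct.
No further losses. Total secondary extinctions: 3.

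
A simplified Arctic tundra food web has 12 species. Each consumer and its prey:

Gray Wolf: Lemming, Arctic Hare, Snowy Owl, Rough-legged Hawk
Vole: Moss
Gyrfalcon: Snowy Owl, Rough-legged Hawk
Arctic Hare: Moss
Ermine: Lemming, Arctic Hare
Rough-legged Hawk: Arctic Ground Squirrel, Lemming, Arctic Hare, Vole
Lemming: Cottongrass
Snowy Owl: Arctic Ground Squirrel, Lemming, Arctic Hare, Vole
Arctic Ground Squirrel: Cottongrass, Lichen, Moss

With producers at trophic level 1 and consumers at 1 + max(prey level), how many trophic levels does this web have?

Producers (level 1): Cottongrass, Lichen, Moss.
Cottongrass → Arctic Ground Squirrel → Snowy Owl → Gray Wolf gives Gray Wolf level 4.
No species has a prey at level 4, so no species reaches level 5.

4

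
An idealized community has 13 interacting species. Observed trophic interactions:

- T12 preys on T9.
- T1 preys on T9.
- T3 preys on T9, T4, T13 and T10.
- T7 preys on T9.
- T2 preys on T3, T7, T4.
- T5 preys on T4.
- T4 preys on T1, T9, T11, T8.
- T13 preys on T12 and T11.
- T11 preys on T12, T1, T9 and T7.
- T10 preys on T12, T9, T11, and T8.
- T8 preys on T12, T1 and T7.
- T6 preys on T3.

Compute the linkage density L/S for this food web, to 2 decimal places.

L/S = 2.23

There are L = 29 links among S = 13 species.
L/S = 29/13 = 2.2308 ≈ 2.23.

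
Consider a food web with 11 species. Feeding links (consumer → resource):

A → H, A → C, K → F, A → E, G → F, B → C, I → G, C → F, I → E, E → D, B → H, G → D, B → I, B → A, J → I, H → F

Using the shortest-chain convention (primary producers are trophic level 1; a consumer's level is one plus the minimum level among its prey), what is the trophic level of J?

D is a producer → level 1.
E eats D → level 2.
I eats E → level 3.
J eats I → level 4.
No prey of J is below level 3, so 4 is the minimum.

Trophic level 4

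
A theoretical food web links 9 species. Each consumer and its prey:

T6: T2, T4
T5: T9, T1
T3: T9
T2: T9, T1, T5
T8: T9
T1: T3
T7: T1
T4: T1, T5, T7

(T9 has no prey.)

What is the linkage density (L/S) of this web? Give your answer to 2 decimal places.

There are L = 14 links among S = 9 species.
L/S = 14/9 = 1.5556 ≈ 1.56.

L/S = 1.56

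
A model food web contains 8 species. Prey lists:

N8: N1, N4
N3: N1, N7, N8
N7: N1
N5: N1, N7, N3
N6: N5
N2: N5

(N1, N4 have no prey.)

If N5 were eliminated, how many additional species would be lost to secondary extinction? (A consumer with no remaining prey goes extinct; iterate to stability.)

Remove N5.
Round 1: N6 (all prey gone), N2 (all prey gone) → extinct.
No further losses. Total secondary extinctions: 2.

2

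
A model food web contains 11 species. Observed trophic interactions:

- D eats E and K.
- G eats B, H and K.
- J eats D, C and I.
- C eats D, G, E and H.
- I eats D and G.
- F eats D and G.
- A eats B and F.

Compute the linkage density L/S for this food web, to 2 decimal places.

There are L = 18 links among S = 11 species.
L/S = 18/11 = 1.6364 ≈ 1.64.

L/S = 1.64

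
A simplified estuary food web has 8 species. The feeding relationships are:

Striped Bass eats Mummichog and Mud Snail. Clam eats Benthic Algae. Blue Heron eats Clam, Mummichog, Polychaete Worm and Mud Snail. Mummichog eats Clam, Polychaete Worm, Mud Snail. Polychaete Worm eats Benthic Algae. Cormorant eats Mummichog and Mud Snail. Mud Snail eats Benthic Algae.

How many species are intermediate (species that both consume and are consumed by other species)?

Intermediate species (has both prey and predators): Clam, Polychaete Worm, Mud Snail, Mummichog.
Count: 4.

4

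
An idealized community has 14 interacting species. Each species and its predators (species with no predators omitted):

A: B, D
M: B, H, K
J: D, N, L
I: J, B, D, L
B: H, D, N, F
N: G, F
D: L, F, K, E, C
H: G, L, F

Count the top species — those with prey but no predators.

Top species (has prey, but nothing eats it): G, L, F, K, E, C.
Count: 6.

6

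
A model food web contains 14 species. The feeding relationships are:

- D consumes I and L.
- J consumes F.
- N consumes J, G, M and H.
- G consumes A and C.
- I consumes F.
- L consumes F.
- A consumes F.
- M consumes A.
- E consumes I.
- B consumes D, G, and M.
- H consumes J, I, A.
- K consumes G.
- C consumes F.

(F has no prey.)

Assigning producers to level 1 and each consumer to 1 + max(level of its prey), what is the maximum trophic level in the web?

4

Producers (level 1): F.
F → A → G → K gives K level 4.
No species has a prey at level 4, so no species reaches level 5.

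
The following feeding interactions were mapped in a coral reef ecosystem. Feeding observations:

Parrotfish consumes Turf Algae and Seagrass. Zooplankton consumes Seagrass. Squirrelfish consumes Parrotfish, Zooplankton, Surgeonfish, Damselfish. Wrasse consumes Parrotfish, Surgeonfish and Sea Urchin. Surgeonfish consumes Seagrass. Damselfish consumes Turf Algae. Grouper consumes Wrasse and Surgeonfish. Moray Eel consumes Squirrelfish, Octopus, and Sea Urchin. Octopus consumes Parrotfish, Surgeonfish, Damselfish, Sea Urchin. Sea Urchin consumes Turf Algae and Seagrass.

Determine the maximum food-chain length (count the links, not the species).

3 links

One longest chain: Seagrass → Surgeonfish → Wrasse → Grouper.
It has 4 species and 3 links.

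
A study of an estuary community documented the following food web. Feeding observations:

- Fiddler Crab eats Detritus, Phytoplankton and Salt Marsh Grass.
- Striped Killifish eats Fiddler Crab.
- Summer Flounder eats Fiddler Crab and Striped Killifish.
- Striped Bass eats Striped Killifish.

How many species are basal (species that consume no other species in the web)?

Basal species (no prey listed): Phytoplankton, Salt Marsh Grass, Detritus.
Count: 3.

3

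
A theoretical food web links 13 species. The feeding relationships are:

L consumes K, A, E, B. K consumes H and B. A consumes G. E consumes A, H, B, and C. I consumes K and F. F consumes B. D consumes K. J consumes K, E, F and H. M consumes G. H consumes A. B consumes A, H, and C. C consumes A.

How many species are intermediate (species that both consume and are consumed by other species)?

Intermediate species (has both prey and predators): A, H, C, B, E, K, F.
Count: 7.

7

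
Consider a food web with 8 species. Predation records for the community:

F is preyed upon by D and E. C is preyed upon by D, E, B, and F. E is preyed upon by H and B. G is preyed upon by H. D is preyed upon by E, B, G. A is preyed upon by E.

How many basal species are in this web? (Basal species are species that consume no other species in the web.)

Basal species (no prey listed): A, C.
Count: 2.

2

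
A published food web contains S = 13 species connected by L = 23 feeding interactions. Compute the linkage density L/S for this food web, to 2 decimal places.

There are L = 23 links among S = 13 species.
L/S = 23/13 = 1.7692 ≈ 1.77.

L/S = 1.77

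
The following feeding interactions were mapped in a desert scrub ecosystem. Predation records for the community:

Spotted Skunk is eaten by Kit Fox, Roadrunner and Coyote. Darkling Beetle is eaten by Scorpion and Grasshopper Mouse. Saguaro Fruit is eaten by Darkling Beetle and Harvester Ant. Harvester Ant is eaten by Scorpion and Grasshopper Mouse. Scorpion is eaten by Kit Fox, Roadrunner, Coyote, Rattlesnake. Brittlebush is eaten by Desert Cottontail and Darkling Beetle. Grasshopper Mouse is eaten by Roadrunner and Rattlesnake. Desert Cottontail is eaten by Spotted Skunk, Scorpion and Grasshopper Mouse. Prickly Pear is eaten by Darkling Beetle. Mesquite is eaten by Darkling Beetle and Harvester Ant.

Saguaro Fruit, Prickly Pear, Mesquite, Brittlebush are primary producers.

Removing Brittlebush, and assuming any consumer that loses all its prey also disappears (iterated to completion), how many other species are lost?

Remove Brittlebush.
Round 1: Desert Cottontail (all prey gone) → extinct.
Round 2: Spotted Skunk (all prey gone) → extinct.
No further losses. Total secondary extinctions: 2.

2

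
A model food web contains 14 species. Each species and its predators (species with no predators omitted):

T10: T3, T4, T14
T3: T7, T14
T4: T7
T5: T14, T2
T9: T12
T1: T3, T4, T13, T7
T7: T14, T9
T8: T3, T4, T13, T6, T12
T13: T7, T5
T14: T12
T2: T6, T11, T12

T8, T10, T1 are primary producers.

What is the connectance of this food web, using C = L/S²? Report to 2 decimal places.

The web has S = 14 species and L = 26 feeding links.
C = L / S² = 26 / 196 = 0.1327 ≈ 0.13.

C = 0.13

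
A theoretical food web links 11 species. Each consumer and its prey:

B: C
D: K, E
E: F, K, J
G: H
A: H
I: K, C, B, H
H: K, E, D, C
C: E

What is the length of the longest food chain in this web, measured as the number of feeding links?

4 links

One longest chain: F → E → D → H → G.
It has 5 species and 4 links.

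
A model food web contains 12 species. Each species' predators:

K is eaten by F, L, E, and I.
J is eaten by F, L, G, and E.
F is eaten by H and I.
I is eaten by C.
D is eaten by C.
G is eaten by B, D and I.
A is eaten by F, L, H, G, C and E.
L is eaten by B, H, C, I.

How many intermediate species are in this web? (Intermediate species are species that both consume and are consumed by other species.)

Intermediate species (has both prey and predators): G, L, F, D, I.
Count: 5.

5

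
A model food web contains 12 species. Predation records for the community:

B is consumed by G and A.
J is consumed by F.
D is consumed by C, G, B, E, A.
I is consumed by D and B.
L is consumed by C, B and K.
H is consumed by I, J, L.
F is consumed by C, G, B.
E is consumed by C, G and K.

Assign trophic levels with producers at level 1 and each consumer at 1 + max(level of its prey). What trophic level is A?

Trophic level 5

H is a producer → level 1.
J eats H → level 2.
F eats J → level 3.
B eats F (level 3); other prey at levels: L 2, I 2, D 3 → level 4.
A eats B (level 4); other prey at levels: D 3 → level 5.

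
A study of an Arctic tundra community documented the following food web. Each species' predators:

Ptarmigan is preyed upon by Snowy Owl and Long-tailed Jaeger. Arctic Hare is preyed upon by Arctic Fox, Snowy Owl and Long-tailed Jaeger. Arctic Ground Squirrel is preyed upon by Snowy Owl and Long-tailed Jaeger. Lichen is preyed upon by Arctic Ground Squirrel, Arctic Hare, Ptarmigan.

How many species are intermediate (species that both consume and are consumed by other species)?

3

Intermediate species (has both prey and predators): Ptarmigan, Arctic Hare, Arctic Ground Squirrel.
Count: 3.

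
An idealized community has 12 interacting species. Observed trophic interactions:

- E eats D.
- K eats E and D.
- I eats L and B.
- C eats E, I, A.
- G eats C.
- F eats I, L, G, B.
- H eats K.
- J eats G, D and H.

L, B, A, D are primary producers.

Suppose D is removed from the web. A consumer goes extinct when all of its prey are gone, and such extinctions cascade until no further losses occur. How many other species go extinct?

3

Remove D.
Round 1: E (all prey gone) → extinct.
Round 2: K (all prey gone) → extinct.
Round 3: H (all prey gone) → extinct.
No further losses. Total secondary extinctions: 3.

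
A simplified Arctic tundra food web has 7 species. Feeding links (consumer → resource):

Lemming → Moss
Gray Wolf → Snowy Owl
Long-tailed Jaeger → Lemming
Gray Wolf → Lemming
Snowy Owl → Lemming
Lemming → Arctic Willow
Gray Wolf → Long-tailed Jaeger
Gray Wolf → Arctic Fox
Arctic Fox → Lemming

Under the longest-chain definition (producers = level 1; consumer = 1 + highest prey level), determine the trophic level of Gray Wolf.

Trophic level 4

Moss is a producer → level 1.
Lemming eats Moss (level 1); other prey at levels: Arctic Willow 1 → level 2.
Snowy Owl eats Lemming → level 3.
Gray Wolf eats Snowy Owl (level 3); other prey at levels: Lemming 2, Long-tailed Jaeger 3, Arctic Fox 3 → level 4.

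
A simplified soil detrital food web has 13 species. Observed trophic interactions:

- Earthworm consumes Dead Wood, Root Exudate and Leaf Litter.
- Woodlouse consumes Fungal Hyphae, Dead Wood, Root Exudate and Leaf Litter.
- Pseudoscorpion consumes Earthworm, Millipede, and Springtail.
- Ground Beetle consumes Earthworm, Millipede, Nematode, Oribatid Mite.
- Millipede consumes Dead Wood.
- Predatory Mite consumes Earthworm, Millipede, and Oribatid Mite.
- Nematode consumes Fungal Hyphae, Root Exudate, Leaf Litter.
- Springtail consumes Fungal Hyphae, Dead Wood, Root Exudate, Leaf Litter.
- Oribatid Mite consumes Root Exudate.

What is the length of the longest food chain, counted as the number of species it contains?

3 species

One longest chain: Dead Wood → Millipede → Predatory Mite.
It has 3 species and 2 links.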